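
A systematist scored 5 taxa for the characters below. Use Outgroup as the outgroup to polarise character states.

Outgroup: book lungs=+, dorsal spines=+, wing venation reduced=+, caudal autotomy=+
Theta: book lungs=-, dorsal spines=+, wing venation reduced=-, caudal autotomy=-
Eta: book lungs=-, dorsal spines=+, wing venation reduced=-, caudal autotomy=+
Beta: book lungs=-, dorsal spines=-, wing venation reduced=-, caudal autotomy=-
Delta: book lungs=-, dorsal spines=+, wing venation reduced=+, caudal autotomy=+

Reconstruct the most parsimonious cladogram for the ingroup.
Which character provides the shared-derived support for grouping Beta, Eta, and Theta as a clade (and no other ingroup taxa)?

The outgroup has state '+' for every character, so '-' is the derived state throughout.
All ingroup taxa share the derived state '-' for book lungs; it defines the ingroup but does not resolve relationships within it.
dorsal spines: derived state '-' in Beta only — an autapomorphy, so it tells us nothing about relationships among taxa.
wing venation reduced: derived state '-' in Beta, Eta, and Theta only — synapomorphy for {Beta, Eta, Theta}.
caudal autotomy (derived state '-') is shared by Beta and Theta — a synapomorphy uniting that clade.
Most parsimonious ingroup topology: (((Theta,Beta),Eta),Delta).
The clade {Beta, Eta, Theta} is supported by wing venation reduced: its derived state '-' occurs in exactly those taxa and in no other taxon (including the outgroup).

wing venation reduced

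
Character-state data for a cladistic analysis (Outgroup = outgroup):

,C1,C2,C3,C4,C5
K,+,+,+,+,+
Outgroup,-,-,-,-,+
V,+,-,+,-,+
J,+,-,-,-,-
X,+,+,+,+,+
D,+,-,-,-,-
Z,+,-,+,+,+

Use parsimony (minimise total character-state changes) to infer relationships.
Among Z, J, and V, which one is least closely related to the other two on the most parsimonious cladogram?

J

Character polarity is set by the outgroup: the derived state is whichever differs from the outgroup's state, so for C5 the derived state is '-', and for the remaining characters it is '+'.
C1 (derived state '+') is shared by all ingroup taxa — unites the whole ingroup.
Only K and X show the derived state '+' for C2, supporting them as a clade.
C3 (derived state '+') is shared by K, V, X, and Z — a synapomorphy uniting that clade.
C4: derived state '+' in K, X, and Z only — synapomorphy for {K, X, Z}.
C5 (derived state '-') is shared by D and J — a synapomorphy uniting that clade.
Most parsimonious ingroup topology: ((V,((K,X),Z)),(D,J)).
V and Z share a more recent common ancestor with each other than either does with J, so J is the least closely related of the three.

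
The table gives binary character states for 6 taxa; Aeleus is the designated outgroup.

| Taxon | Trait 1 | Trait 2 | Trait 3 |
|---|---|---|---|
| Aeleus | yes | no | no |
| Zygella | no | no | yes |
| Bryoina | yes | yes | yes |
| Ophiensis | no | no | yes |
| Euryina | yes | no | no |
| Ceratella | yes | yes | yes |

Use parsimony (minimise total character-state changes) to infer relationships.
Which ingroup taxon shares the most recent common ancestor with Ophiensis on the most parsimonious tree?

Zygella

Character polarity is set by the outgroup: the derived state is whichever differs from the outgroup's state, so for Trait 1 the derived state is 'no', and for the remaining characters it is 'yes'.
Only Ophiensis and Zygella show the derived state 'no' for Trait 1, supporting them as a clade.
Only Bryoina and Ceratella show the derived state 'yes' for Trait 2, supporting them as a clade.
Trait 3: derived state 'yes' in Bryoina, Ceratella, Ophiensis, and Zygella only — synapomorphy for {Bryoina, Ceratella, Ophiensis, Zygella}.
Most parsimonious ingroup topology: (((Zygella,Ophiensis),(Bryoina,Ceratella)),Euryina).
Ophiensis and Zygella form a cherry on this tree, so they are sister taxa.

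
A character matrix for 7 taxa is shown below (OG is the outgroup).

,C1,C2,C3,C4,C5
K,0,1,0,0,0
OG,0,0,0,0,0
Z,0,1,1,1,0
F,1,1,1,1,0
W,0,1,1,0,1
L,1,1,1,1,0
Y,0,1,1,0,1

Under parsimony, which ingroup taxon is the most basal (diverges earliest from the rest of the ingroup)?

K

The outgroup has state '0' for every character, so '1' is the derived state throughout.
Only F and L show the derived state '1' for C1, supporting them as a clade.
All ingroup taxa share the derived state '1' for C2; it defines the ingroup but does not resolve relationships within it.
Only F, L, W, Y, and Z show the derived state '1' for C3, supporting them as a clade.
Only F, L, and Z show the derived state '1' for C4, supporting them as a clade.
C5 (derived state '1') is shared by W and Y — a synapomorphy uniting that clade.
Most parsimonious ingroup topology: ((((L,F),Z),(W,Y)),K).
K is sister to the clade containing all other ingroup taxa, so it is the earliest-diverging (most basal) ingroup lineage.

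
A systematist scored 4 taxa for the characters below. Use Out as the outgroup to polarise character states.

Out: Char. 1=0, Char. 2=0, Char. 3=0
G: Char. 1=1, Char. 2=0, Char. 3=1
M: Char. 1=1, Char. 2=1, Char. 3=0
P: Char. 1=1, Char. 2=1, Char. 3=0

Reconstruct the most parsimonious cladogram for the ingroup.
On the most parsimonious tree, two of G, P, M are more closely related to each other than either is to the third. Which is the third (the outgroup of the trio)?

G

The outgroup has state '0' for every character, so '1' is the derived state throughout.
Char. 1 (derived state '1') is shared by all ingroup taxa — unites the whole ingroup.
Char. 2 (derived state '1') is shared by M and P — a synapomorphy uniting that clade.
Char. 3: derived state '1' in G only — an autapomorphy, so it tells us nothing about relationships among taxa.
Most parsimonious ingroup topology: ((P,M),G).
P and M share a more recent common ancestor with each other than either does with G, so G is the least closely related of the three.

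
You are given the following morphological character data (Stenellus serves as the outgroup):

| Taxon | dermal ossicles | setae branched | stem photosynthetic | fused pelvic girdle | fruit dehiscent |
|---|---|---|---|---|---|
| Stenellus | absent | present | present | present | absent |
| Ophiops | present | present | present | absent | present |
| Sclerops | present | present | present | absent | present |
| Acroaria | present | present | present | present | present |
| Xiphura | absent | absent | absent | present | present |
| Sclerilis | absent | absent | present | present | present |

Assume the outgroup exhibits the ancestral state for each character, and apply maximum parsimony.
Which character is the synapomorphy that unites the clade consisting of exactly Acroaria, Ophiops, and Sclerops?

Character polarity is set by the outgroup: the derived state is whichever differs from the outgroup's state, so for setae branched, stem photosynthetic, fused pelvic girdle the derived state is 'absent', and for the remaining characters it is 'present'.
dermal ossicles: derived state 'present' in Acroaria, Ophiops, and Sclerops only — synapomorphy for {Acroaria, Ophiops, Sclerops}.
setae branched (derived state 'absent') is shared by Sclerilis and Xiphura — a synapomorphy uniting that clade.
stem photosynthetic: derived state 'absent' in Xiphura only — an autapomorphy, so it tells us nothing about relationships among taxa.
fused pelvic girdle (derived state 'absent') is shared by Ophiops and Sclerops — a synapomorphy uniting that clade.
All ingroup taxa share the derived state 'present' for fruit dehiscent; it defines the ingroup but does not resolve relationships within it.
Most parsimonious ingroup topology: (((Ophiops,Sclerops),Acroaria),(Xiphura,Sclerilis)).
The clade {Acroaria, Ophiops, Sclerops} is supported by dermal ossicles: its derived state 'present' occurs in exactly those taxa and in no other taxon (including the outgroup).

dermal ossicles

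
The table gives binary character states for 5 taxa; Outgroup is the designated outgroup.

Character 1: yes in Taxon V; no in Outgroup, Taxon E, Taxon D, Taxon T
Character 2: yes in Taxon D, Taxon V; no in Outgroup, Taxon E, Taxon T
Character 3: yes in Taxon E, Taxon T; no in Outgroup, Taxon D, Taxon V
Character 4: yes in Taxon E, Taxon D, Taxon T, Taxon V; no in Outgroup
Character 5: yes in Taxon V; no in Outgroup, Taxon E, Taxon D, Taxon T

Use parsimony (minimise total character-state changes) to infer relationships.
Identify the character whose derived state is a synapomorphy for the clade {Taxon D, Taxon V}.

The outgroup has state 'no' for every character, so 'yes' is the derived state throughout.
Character 1: derived state 'yes' in Taxon V only — an autapomorphy, so it tells us nothing about relationships among taxa.
Only Taxon D and Taxon V show the derived state 'yes' for Character 2, supporting them as a clade.
Character 3 (derived state 'yes') is shared by Taxon E and Taxon T — a synapomorphy uniting that clade.
Character 4 (derived state 'yes') is shared by all ingroup taxa — unites the whole ingroup.
Character 5: derived state 'yes' in Taxon V only — an autapomorphy, so it tells us nothing about relationships among taxa.
Most parsimonious ingroup topology: ((Taxon E,Taxon T),(Taxon D,Taxon V)).
The clade {Taxon D, Taxon V} is supported by Character 2: its derived state 'yes' occurs in exactly those taxa and in no other taxon (including the outgroup).

Character 2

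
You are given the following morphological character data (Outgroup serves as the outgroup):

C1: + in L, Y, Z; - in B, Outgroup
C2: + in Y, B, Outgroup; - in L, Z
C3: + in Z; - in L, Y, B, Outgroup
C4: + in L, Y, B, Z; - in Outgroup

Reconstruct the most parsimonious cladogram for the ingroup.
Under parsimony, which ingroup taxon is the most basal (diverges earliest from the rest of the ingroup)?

B

Character polarity is set by the outgroup: the derived state is whichever differs from the outgroup's state, so for C2 the derived state is '-', and for the remaining characters it is '+'.
C1: derived state '+' in L, Y, and Z only — synapomorphy for {L, Y, Z}.
C2: derived state '-' in L and Z only — synapomorphy for {L, Z}.
C3: derived state '+' in Z only — an autapomorphy, so it tells us nothing about relationships among taxa.
C4 (derived state '+') is shared by all ingroup taxa — unites the whole ingroup.
Most parsimonious ingroup topology: ((Y,(Z,L)),B).
B is sister to the clade containing all other ingroup taxa, so it is the earliest-diverging (most basal) ingroup lineage.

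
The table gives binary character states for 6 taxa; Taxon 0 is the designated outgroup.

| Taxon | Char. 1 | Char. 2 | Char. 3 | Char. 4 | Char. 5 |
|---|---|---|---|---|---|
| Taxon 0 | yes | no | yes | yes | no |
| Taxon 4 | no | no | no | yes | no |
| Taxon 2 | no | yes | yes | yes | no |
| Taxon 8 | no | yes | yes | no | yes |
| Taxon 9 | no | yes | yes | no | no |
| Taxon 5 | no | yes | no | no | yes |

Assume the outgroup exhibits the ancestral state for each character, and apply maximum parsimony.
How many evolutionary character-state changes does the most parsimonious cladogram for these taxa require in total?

6

Character polarity is set by the outgroup: the derived state is whichever differs from the outgroup's state, so for Char. 1, Char. 3, Char. 4 the derived state is 'no', and for the remaining characters it is 'yes'.
All ingroup taxa share the derived state 'no' for Char. 1; it defines the ingroup but does not resolve relationships within it.
Only Taxon 2, Taxon 5, Taxon 8, and Taxon 9 show the derived state 'yes' for Char. 2, supporting them as a clade.
Char. 3 groups Taxon 4 and Taxon 5, which is incompatible with the clades supported by the remaining characters; treating it as convergent (homoplasy) costs fewer steps than any alternative tree.
Char. 4 (derived state 'no') is shared by Taxon 5, Taxon 8, and Taxon 9 — a synapomorphy uniting that clade.
Only Taxon 5 and Taxon 8 show the derived state 'yes' for Char. 5, supporting them as a clade.
Most parsimonious ingroup topology: (Taxon 4,(Taxon 2,((Taxon 8,Taxon 5),Taxon 9))).
Changes per character on this tree: Char. 1: 1; Char. 2: 1; Char. 3: 2; Char. 4: 1; Char. 5: 1.
Total = 6.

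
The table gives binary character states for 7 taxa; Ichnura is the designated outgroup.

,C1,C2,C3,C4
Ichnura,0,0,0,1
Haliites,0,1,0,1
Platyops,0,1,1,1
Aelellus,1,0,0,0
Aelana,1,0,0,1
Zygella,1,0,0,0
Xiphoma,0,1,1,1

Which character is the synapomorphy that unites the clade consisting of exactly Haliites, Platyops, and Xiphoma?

C2

Character polarity is set by the outgroup: the derived state is whichever differs from the outgroup's state, so for C4 the derived state is '0', and for the remaining characters it is '1'.
C1: derived state '1' in Aelana, Aelellus, and Zygella only — synapomorphy for {Aelana, Aelellus, Zygella}.
C2 (derived state '1') is shared by Haliites, Platyops, and Xiphoma — a synapomorphy uniting that clade.
C3 (derived state '1') is shared by Platyops and Xiphoma — a synapomorphy uniting that clade.
C4: derived state '0' in Aelellus and Zygella only — synapomorphy for {Aelellus, Zygella}.
Most parsimonious ingroup topology: ((Haliites,(Platyops,Xiphoma)),((Aelellus,Zygella),Aelana)).
The clade {Haliites, Platyops, Xiphoma} is supported by C2: its derived state '1' occurs in exactly those taxa and in no other taxon (including the outgroup).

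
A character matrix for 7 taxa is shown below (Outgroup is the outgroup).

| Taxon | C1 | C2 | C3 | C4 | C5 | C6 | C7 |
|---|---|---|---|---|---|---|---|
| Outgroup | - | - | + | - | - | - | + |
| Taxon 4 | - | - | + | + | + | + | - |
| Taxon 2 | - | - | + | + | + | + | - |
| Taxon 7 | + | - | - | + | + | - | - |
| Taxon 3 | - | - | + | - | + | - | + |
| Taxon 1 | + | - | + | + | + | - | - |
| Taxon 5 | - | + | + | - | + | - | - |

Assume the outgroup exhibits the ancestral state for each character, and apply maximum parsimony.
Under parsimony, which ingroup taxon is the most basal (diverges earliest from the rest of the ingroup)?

Character polarity is set by the outgroup: the derived state is whichever differs from the outgroup's state, so for C3, C7 the derived state is '-', and for the remaining characters it is '+'.
C1: derived state '+' in Taxon 1 and Taxon 7 only — synapomorphy for {Taxon 1, Taxon 7}.
C2: derived state '+' in Taxon 5 only — an autapomorphy, so it tells us nothing about relationships among taxa.
C3: derived state '-' in Taxon 7 only — an autapomorphy, so it tells us nothing about relationships among taxa.
C4 (derived state '+') is shared by Taxon 1, Taxon 2, Taxon 4, and Taxon 7 — a synapomorphy uniting that clade.
C5 (derived state '+') is shared by all ingroup taxa — unites the whole ingroup.
C6: derived state '+' in Taxon 2 and Taxon 4 only — synapomorphy for {Taxon 2, Taxon 4}.
Only Taxon 1, Taxon 2, Taxon 4, Taxon 5, and Taxon 7 show the derived state '-' for C7, supporting them as a clade.
Most parsimonious ingroup topology: ((((Taxon 4,Taxon 2),(Taxon 7,Taxon 1)),Taxon 5),Taxon 3).
Taxon 3 is sister to the clade containing all other ingroup taxa, so it is the earliest-diverging (most basal) ingroup lineage.

Taxon 3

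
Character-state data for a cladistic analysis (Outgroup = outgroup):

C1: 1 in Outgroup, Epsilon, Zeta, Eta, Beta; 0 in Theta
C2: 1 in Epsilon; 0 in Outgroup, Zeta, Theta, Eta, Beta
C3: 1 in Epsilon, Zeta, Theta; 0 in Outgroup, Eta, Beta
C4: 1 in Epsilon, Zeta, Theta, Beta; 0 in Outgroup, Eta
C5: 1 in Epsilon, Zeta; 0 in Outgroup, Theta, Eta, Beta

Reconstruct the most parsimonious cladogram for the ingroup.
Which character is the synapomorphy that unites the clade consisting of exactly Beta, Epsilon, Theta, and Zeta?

Character polarity is set by the outgroup: the derived state is whichever differs from the outgroup's state, so for C1 the derived state is '0', and for the remaining characters it is '1'.
C1: derived state '0' in Theta only — an autapomorphy, so it tells us nothing about relationships among taxa.
C2: derived state '1' in Epsilon only — an autapomorphy, so it tells us nothing about relationships among taxa.
C3: derived state '1' in Epsilon, Theta, and Zeta only — synapomorphy for {Epsilon, Theta, Zeta}.
C4 (derived state '1') is shared by Beta, Epsilon, Theta, and Zeta — a synapomorphy uniting that clade.
C5 (derived state '1') is shared by Epsilon and Zeta — a synapomorphy uniting that clade.
Most parsimonious ingroup topology: ((((Epsilon,Zeta),Theta),Beta),Eta).
The clade {Beta, Epsilon, Theta, Zeta} is supported by C4: its derived state '1' occurs in exactly those taxa and in no other taxon (including the outgroup).

C4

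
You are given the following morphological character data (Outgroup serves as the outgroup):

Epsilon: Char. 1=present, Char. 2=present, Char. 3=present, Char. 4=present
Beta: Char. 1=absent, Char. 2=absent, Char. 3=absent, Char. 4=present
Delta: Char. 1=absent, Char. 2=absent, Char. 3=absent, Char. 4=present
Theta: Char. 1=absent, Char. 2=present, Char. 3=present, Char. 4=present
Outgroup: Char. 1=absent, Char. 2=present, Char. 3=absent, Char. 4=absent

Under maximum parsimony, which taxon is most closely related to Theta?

Epsilon

Character polarity is set by the outgroup: the derived state is whichever differs from the outgroup's state, so for Char. 2 the derived state is 'absent', and for the remaining characters it is 'present'.
Char. 1 (derived state 'present') is unique to Epsilon (autapomorphy; uninformative for grouping).
Only Beta and Delta show the derived state 'absent' for Char. 2, supporting them as a clade.
Only Epsilon and Theta show the derived state 'present' for Char. 3, supporting them as a clade.
Char. 4 (derived state 'present') is shared by all ingroup taxa — unites the whole ingroup.
Most parsimonious ingroup topology: ((Epsilon,Theta),(Delta,Beta)).
Theta and Epsilon form a cherry on this tree, so they are sister taxa.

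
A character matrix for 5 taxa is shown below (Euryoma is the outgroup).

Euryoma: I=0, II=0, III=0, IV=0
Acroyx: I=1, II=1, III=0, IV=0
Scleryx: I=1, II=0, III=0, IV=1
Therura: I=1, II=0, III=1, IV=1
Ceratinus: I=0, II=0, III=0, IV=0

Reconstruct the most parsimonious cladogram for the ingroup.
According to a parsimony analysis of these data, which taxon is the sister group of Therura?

Scleryx

The outgroup has state '0' for every character, so '1' is the derived state throughout.
I (derived state '1') is shared by Acroyx, Scleryx, and Therura — a synapomorphy uniting that clade.
II (derived state '1') is unique to Acroyx (autapomorphy; uninformative for grouping).
III: derived state '1' in Therura only — an autapomorphy, so it tells us nothing about relationships among taxa.
Only Scleryx and Therura show the derived state '1' for IV, supporting them as a clade.
Most parsimonious ingroup topology: ((Acroyx,(Scleryx,Therura)),Ceratinus).
Therura and Scleryx form a cherry on this tree, so they are sister taxa.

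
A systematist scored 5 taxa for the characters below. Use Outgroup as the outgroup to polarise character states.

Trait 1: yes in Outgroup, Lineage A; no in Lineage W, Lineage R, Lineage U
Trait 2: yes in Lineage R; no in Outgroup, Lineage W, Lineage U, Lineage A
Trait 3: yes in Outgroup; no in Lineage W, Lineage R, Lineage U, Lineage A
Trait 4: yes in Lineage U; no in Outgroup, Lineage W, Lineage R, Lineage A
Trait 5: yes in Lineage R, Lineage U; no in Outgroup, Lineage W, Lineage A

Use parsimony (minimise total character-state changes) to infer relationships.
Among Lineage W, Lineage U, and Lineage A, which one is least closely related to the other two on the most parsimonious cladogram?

Lineage A

Character polarity is set by the outgroup: the derived state is whichever differs from the outgroup's state, so for Trait 1, Trait 3 the derived state is 'no', and for the remaining characters it is 'yes'.
Trait 1 (derived state 'no') is shared by Lineage R, Lineage U, and Lineage W — a synapomorphy uniting that clade.
Trait 2: derived state 'yes' in Lineage R only — an autapomorphy, so it tells us nothing about relationships among taxa.
Trait 3 (derived state 'no') is shared by all ingroup taxa — unites the whole ingroup.
Trait 4: derived state 'yes' in Lineage U only — an autapomorphy, so it tells us nothing about relationships among taxa.
Trait 5: derived state 'yes' in Lineage R and Lineage U only — synapomorphy for {Lineage R, Lineage U}.
Most parsimonious ingroup topology: ((Lineage W,(Lineage R,Lineage U)),Lineage A).
Lineage W and Lineage U share a more recent common ancestor with each other than either does with Lineage A, so Lineage A is the least closely related of the three.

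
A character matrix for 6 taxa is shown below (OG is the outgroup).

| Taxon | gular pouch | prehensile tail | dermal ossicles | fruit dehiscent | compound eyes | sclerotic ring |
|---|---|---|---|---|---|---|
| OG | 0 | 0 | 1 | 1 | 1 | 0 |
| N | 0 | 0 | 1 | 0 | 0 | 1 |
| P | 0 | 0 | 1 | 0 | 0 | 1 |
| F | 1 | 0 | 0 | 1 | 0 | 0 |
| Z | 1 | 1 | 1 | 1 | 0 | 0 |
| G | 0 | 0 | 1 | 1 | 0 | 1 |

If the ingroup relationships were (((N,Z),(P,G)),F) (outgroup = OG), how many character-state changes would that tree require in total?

Map each character onto (((N,Z),(P,G)),F) (rooted by OG) and count the minimum state changes it requires (Fitch parsimony):
gular pouch: 2; prehensile tail: 1; dermal ossicles: 1; fruit dehiscent: 2; compound eyes: 1; sclerotic ring: 2.
Total tree length = 9.

9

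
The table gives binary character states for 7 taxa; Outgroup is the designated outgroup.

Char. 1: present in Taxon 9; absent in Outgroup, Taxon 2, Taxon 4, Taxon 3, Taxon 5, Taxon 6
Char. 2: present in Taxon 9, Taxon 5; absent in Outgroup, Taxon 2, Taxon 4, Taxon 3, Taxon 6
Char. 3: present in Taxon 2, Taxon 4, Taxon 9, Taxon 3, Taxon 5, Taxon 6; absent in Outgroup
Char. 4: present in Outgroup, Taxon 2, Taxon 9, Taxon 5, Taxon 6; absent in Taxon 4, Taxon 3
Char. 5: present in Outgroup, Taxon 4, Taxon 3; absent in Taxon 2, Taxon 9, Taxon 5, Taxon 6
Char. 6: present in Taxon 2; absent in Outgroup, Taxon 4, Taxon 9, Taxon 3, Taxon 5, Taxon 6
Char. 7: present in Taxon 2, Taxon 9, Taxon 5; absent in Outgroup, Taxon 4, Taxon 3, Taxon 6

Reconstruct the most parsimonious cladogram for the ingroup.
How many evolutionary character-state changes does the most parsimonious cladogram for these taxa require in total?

7

Character polarity is set by the outgroup: the derived state is whichever differs from the outgroup's state, so for Char. 4, Char. 5 the derived state is 'absent', and for the remaining characters it is 'present'.
Char. 1 (derived state 'present') is unique to Taxon 9 (autapomorphy; uninformative for grouping).
Char. 2 (derived state 'present') is shared by Taxon 5 and Taxon 9 — a synapomorphy uniting that clade.
All ingroup taxa share the derived state 'present' for Char. 3; it defines the ingroup but does not resolve relationships within it.
Char. 4 (derived state 'absent') is shared by Taxon 3 and Taxon 4 — a synapomorphy uniting that clade.
Char. 5: derived state 'absent' in Taxon 2, Taxon 5, Taxon 6, and Taxon 9 only — synapomorphy for {Taxon 2, Taxon 5, Taxon 6, Taxon 9}.
Char. 6 (derived state 'present') is unique to Taxon 2 (autapomorphy; uninformative for grouping).
Char. 7: derived state 'present' in Taxon 2, Taxon 5, and Taxon 9 only — synapomorphy for {Taxon 2, Taxon 5, Taxon 9}.
Most parsimonious ingroup topology: (((Taxon 2,(Taxon 9,Taxon 5)),Taxon 6),(Taxon 4,Taxon 3)).
Changes per character on this tree: Char. 1: 1; Char. 2: 1; Char. 3: 1; Char. 4: 1; Char. 5: 1; Char. 6: 1; Char. 7: 1.
Total = 7.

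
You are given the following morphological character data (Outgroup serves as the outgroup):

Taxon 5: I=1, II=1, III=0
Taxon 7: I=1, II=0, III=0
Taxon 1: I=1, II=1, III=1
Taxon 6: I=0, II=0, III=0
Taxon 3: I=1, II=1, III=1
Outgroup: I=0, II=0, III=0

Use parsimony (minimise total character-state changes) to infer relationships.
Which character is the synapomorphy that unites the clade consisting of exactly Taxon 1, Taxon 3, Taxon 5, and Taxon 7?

The outgroup has state '0' for every character, so '1' is the derived state throughout.
Only Taxon 1, Taxon 3, Taxon 5, and Taxon 7 show the derived state '1' for I, supporting them as a clade.
II (derived state '1') is shared by Taxon 1, Taxon 3, and Taxon 5 — a synapomorphy uniting that clade.
III (derived state '1') is shared by Taxon 1 and Taxon 3 — a synapomorphy uniting that clade.
Most parsimonious ingroup topology: (Taxon 6,(Taxon 7,((Taxon 1,Taxon 3),Taxon 5))).
The clade {Taxon 1, Taxon 3, Taxon 5, Taxon 7} is supported by I: its derived state '1' occurs in exactly those taxa and in no other taxon (including the outgroup).

I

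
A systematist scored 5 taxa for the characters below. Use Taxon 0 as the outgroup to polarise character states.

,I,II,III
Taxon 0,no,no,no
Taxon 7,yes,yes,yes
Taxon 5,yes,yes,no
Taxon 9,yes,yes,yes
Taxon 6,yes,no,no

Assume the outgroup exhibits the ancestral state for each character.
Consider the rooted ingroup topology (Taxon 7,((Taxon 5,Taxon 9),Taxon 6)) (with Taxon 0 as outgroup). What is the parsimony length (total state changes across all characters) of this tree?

5

Map each character onto (Taxon 7,((Taxon 5,Taxon 9),Taxon 6)) (rooted by Taxon 0) and count the minimum state changes it requires (Fitch parsimony):
I: 1; II: 2; III: 2.
Total tree length = 5.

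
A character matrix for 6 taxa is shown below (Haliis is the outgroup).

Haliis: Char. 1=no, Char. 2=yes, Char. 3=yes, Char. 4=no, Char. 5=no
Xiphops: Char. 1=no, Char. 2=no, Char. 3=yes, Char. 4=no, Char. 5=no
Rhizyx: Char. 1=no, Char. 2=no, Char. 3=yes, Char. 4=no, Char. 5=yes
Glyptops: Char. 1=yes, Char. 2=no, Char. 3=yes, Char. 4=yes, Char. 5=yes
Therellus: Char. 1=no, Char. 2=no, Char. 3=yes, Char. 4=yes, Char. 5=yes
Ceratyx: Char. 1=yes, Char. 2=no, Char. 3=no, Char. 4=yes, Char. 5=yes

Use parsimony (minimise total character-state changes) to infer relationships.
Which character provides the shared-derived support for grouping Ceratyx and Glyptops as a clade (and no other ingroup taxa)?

Char. 1

Character polarity is set by the outgroup: the derived state is whichever differs from the outgroup's state, so for Char. 2, Char. 3 the derived state is 'no', and for the remaining characters it is 'yes'.
Only Ceratyx and Glyptops show the derived state 'yes' for Char. 1, supporting them as a clade.
Char. 2 (derived state 'no') is shared by all ingroup taxa — unites the whole ingroup.
Char. 3 (derived state 'no') is unique to Ceratyx (autapomorphy; uninformative for grouping).
Char. 4 (derived state 'yes') is shared by Ceratyx, Glyptops, and Therellus — a synapomorphy uniting that clade.
Char. 5: derived state 'yes' in Ceratyx, Glyptops, Rhizyx, and Therellus only — synapomorphy for {Ceratyx, Glyptops, Rhizyx, Therellus}.
Most parsimonious ingroup topology: (Xiphops,(Rhizyx,(Therellus,(Ceratyx,Glyptops)))).
The clade {Ceratyx, Glyptops} is supported by Char. 1: its derived state 'yes' occurs in exactly those taxa and in no other taxon (including the outgroup).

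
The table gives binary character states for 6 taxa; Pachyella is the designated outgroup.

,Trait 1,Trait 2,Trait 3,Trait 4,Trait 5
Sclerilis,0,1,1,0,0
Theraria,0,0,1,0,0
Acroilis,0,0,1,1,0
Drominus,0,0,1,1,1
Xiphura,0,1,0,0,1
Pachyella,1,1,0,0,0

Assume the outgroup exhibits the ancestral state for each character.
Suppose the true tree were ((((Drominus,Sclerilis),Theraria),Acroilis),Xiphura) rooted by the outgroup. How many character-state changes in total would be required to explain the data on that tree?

Map each character onto ((((Drominus,Sclerilis),Theraria),Acroilis),Xiphura) (rooted by Pachyella) and count the minimum state changes it requires (Fitch parsimony):
Trait 1: 1; Trait 2: 2; Trait 3: 1; Trait 4: 2; Trait 5: 2.
Total tree length = 8.

8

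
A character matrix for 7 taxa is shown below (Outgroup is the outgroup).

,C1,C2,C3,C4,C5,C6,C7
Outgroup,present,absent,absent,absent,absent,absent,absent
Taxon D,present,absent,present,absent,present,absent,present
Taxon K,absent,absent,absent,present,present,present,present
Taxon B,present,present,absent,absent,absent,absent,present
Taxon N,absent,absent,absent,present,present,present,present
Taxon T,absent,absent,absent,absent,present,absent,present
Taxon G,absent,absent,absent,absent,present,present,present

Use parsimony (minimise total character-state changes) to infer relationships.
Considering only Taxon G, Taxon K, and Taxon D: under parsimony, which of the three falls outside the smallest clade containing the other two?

Character polarity is set by the outgroup: the derived state is whichever differs from the outgroup's state, so for C1 the derived state is 'absent', and for the remaining characters it is 'present'.
Only Taxon G, Taxon K, Taxon N, and Taxon T show the derived state 'absent' for C1, supporting them as a clade.
C2: derived state 'present' in Taxon B only — an autapomorphy, so it tells us nothing about relationships among taxa.
C3: derived state 'present' in Taxon D only — an autapomorphy, so it tells us nothing about relationships among taxa.
Only Taxon K and Taxon N show the derived state 'present' for C4, supporting them as a clade.
C5 (derived state 'present') is shared by Taxon D, Taxon G, Taxon K, Taxon N, and Taxon T — a synapomorphy uniting that clade.
Only Taxon G, Taxon K, and Taxon N show the derived state 'present' for C6, supporting them as a clade.
C7 (derived state 'present') is shared by all ingroup taxa — unites the whole ingroup.
Most parsimonious ingroup topology: ((Taxon D,(((Taxon K,Taxon N),Taxon G),Taxon T)),Taxon B).
Taxon K and Taxon G share a more recent common ancestor with each other than either does with Taxon D, so Taxon D is the least closely related of the three.

Taxon D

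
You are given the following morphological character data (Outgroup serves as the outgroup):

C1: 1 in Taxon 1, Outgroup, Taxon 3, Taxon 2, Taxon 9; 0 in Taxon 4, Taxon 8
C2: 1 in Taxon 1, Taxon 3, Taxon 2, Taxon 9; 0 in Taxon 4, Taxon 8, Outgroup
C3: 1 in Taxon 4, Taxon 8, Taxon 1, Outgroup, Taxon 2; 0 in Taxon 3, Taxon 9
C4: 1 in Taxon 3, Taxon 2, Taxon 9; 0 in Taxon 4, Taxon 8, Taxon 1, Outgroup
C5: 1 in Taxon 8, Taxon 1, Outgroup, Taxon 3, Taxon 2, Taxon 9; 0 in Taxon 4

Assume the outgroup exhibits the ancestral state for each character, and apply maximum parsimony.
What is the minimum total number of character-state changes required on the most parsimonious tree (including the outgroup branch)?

5

Character polarity is set by the outgroup: the derived state is whichever differs from the outgroup's state, so for C1, C3, C5 the derived state is '0', and for the remaining characters it is '1'.
C1: derived state '0' in Taxon 4 and Taxon 8 only — synapomorphy for {Taxon 4, Taxon 8}.
C2 (derived state '1') is shared by Taxon 1, Taxon 2, Taxon 3, and Taxon 9 — a synapomorphy uniting that clade.
Only Taxon 3 and Taxon 9 show the derived state '0' for C3, supporting them as a clade.
C4 (derived state '1') is shared by Taxon 2, Taxon 3, and Taxon 9 — a synapomorphy uniting that clade.
C5: derived state '0' in Taxon 4 only — an autapomorphy, so it tells us nothing about relationships among taxa.
Most parsimonious ingroup topology: ((((Taxon 9,Taxon 3),Taxon 2),Taxon 1),(Taxon 8,Taxon 4)).
Changes per character on this tree: C1: 1; C2: 1; C3: 1; C4: 1; C5: 1.
Total = 5.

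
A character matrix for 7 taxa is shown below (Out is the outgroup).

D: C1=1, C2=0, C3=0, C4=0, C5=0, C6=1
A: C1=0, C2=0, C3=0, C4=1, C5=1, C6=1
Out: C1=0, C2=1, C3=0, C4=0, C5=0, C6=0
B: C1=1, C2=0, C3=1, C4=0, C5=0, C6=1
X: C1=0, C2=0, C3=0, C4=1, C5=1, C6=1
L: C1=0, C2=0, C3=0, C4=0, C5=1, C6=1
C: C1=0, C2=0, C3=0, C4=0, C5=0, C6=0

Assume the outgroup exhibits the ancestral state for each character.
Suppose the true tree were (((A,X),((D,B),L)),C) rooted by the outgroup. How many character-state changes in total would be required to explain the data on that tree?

Map each character onto (((A,X),((D,B),L)),C) (rooted by Out) and count the minimum state changes it requires (Fitch parsimony):
C1: 1; C2: 1; C3: 1; C4: 1; C5: 2; C6: 1.
Total tree length = 7.

7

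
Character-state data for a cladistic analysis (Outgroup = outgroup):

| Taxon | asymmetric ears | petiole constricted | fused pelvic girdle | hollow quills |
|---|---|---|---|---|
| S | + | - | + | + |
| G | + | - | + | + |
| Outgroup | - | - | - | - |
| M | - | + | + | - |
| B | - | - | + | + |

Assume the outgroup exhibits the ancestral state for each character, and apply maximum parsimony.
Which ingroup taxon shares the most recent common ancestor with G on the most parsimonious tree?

The outgroup has state '-' for every character, so '+' is the derived state throughout.
asymmetric ears: derived state '+' in G and S only — synapomorphy for {G, S}.
petiole constricted (derived state '+') is unique to M (autapomorphy; uninformative for grouping).
fused pelvic girdle (derived state '+') is shared by all ingroup taxa — unites the whole ingroup.
Only B, G, and S show the derived state '+' for hollow quills, supporting them as a clade.
Most parsimonious ingroup topology: (((S,G),B),M).
G and S form a cherry on this tree, so they are sister taxa.

S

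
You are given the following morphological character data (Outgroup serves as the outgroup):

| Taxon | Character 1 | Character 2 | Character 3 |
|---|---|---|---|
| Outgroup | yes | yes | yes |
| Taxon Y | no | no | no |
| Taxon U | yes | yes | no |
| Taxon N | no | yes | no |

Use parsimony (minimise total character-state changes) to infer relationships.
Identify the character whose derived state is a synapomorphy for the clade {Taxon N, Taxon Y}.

The outgroup has state 'yes' for every character, so 'no' is the derived state throughout.
Character 1: derived state 'no' in Taxon N and Taxon Y only — synapomorphy for {Taxon N, Taxon Y}.
Character 2: derived state 'no' in Taxon Y only — an autapomorphy, so it tells us nothing about relationships among taxa.
All ingroup taxa share the derived state 'no' for Character 3; it defines the ingroup but does not resolve relationships within it.
Most parsimonious ingroup topology: ((Taxon Y,Taxon N),Taxon U).
The clade {Taxon N, Taxon Y} is supported by Character 1: its derived state 'no' occurs in exactly those taxa and in no other taxon (including the outgroup).

Character 1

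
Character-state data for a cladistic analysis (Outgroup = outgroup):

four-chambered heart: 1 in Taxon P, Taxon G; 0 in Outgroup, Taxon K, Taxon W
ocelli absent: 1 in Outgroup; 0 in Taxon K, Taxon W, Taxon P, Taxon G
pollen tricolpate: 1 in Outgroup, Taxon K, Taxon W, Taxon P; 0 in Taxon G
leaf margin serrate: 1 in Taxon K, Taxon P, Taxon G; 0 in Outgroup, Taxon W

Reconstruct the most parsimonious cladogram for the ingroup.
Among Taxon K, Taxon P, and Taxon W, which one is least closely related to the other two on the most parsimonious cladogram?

Taxon W

Character polarity is set by the outgroup: the derived state is whichever differs from the outgroup's state, so for ocelli absent, pollen tricolpate the derived state is '0', and for the remaining characters it is '1'.
four-chambered heart: derived state '1' in Taxon G and Taxon P only — synapomorphy for {Taxon G, Taxon P}.
ocelli absent (derived state '0') is shared by all ingroup taxa — unites the whole ingroup.
pollen tricolpate (derived state '0') is unique to Taxon G (autapomorphy; uninformative for grouping).
leaf margin serrate (derived state '1') is shared by Taxon G, Taxon K, and Taxon P — a synapomorphy uniting that clade.
Most parsimonious ingroup topology: ((Taxon K,(Taxon P,Taxon G)),Taxon W).
Taxon K and Taxon P share a more recent common ancestor with each other than either does with Taxon W, so Taxon W is the least closely related of the three.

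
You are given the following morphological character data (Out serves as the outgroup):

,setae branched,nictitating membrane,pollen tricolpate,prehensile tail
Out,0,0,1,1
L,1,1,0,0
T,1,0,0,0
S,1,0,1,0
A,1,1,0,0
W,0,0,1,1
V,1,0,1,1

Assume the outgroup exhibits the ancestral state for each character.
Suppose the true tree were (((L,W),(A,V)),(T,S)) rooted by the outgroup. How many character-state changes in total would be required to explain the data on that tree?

10

Map each character onto (((L,W),(A,V)),(T,S)) (rooted by Out) and count the minimum state changes it requires (Fitch parsimony):
setae branched: 2; nictitating membrane: 2; pollen tricolpate: 3; prehensile tail: 3.
Total tree length = 10.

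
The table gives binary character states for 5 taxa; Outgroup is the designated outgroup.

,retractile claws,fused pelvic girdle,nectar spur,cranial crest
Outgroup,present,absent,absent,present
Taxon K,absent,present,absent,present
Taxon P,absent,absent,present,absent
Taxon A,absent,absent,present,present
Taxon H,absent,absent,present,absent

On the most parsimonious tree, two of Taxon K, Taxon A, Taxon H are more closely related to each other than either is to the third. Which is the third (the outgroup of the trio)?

Taxon K

Character polarity is set by the outgroup: the derived state is whichever differs from the outgroup's state, so for retractile claws, cranial crest the derived state is 'absent', and for the remaining characters it is 'present'.
All ingroup taxa share the derived state 'absent' for retractile claws; it defines the ingroup but does not resolve relationships within it.
fused pelvic girdle: derived state 'present' in Taxon K only — an autapomorphy, so it tells us nothing about relationships among taxa.
nectar spur (derived state 'present') is shared by Taxon A, Taxon H, and Taxon P — a synapomorphy uniting that clade.
cranial crest: derived state 'absent' in Taxon H and Taxon P only — synapomorphy for {Taxon H, Taxon P}.
Most parsimonious ingroup topology: (Taxon K,((Taxon P,Taxon H),Taxon A)).
Taxon A and Taxon H share a more recent common ancestor with each other than either does with Taxon K, so Taxon K is the least closely related of the three.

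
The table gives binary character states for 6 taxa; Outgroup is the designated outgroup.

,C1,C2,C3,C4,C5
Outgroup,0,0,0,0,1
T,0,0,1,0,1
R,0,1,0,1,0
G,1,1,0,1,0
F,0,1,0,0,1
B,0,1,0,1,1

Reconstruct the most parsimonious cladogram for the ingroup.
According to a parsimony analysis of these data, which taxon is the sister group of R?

G

Character polarity is set by the outgroup: the derived state is whichever differs from the outgroup's state, so for C5 the derived state is '0', and for the remaining characters it is '1'.
C1: derived state '1' in G only — an autapomorphy, so it tells us nothing about relationships among taxa.
Only B, F, G, and R show the derived state '1' for C2, supporting them as a clade.
C3 (derived state '1') is unique to T (autapomorphy; uninformative for grouping).
C4: derived state '1' in B, G, and R only — synapomorphy for {B, G, R}.
Only G and R show the derived state '0' for C5, supporting them as a clade.
Most parsimonious ingroup topology: (T,(((R,G),B),F)).
R and G form a cherry on this tree, so they are sister taxa.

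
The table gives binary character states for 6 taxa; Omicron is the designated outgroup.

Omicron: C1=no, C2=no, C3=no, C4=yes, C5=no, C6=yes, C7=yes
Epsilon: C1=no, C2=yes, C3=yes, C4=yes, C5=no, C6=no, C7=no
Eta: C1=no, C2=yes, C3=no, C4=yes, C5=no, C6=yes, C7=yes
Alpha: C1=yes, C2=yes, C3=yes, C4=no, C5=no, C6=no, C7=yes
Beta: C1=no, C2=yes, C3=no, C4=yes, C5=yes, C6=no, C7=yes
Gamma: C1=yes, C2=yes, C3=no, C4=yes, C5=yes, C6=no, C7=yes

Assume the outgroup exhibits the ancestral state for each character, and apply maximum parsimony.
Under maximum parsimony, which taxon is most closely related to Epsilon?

Alpha

Character polarity is set by the outgroup: the derived state is whichever differs from the outgroup's state, so for C4, C6, C7 the derived state is 'no', and for the remaining characters it is 'yes'.
C1 (state 'yes') occurs in Alpha and Gamma but conflicts with the nesting implied by the other characters — most parsimoniously interpreted as homoplasy.
All ingroup taxa share the derived state 'yes' for C2; it defines the ingroup but does not resolve relationships within it.
Only Alpha and Epsilon show the derived state 'yes' for C3, supporting them as a clade.
C4 (derived state 'no') is unique to Alpha (autapomorphy; uninformative for grouping).
Only Beta and Gamma show the derived state 'yes' for C5, supporting them as a clade.
C6 (derived state 'no') is shared by Alpha, Beta, Epsilon, and Gamma — a synapomorphy uniting that clade.
C7 (derived state 'no') is unique to Epsilon (autapomorphy; uninformative for grouping).
Most parsimonious ingroup topology: (((Epsilon,Alpha),(Beta,Gamma)),Eta).
Epsilon and Alpha form a cherry on this tree, so they are sister taxa.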